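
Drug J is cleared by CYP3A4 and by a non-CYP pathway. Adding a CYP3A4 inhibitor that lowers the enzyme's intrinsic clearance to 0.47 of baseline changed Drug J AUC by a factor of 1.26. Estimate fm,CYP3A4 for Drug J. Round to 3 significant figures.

0.389

Write x for the fraction cleared via CYP3A4. The observed AUC change means clearance fell to 1/1.26 = 0.7937 of baseline.
Only the CYP3A4 route changed, so 0.7937 = x·0.47 + (1 − x), giving x = 0.389.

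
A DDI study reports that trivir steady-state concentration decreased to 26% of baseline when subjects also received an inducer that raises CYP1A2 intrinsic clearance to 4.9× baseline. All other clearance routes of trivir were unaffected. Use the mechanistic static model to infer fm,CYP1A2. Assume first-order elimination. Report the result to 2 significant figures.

Let fm be the CYP1A2 fraction. New clearance relative to baseline = fm × 4.9 + (1 − fm).
Steady-state concentration ratio = 1 / (new CL fraction), so new CL fraction = 1 / 0.260 = 3.846.
fm × 4.9 + 1 − fm = 3.846  ⇒  fm × (4.9 − 1) = 2.846  ⇒  fm = 0.73.

0.73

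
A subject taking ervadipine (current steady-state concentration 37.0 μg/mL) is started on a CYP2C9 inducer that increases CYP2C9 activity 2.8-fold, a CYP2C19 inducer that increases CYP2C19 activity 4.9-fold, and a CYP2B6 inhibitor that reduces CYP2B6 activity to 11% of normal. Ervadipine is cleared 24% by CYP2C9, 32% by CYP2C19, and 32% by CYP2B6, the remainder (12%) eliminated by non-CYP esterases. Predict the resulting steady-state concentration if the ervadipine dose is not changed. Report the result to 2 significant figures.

CYP2C9: 0.24 × 2.8 = 0.672
CYP2C19: 0.32 × 4.9 = 1.568
CYP2B6: 0.32 × 0.11 = 0.0352
Other: 0.12 (unchanged)
New clearance relative to baseline: 0.672 + 1.568 + 0.0352 + 0.12 = 2.3952.
New steady-state concentration = 37.0 / 2.3952 = 15 μg/mL (concentration scales inversely with clearance).

15 μg/mL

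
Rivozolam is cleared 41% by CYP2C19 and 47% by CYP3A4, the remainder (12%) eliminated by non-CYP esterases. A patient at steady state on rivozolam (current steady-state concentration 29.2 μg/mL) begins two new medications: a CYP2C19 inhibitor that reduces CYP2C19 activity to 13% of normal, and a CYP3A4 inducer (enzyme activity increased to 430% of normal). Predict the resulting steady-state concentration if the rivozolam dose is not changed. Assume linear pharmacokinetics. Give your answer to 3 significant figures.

The CYP2C19 pathway (41% of clearance) falls to 0.13× activity: 0.41 × 0.13 = 0.0533.
The CYP3A4 pathway (47% of clearance) increases to 4.3× activity: 0.47 × 4.3 = 2.021.
The remaining 12% of clearance is unaffected.
CL_new/CL_old = 0.0533 + 2.021 + 0.12 = 2.1943.
Steady-state concentration ∝ 1/CL: new value = 29.2 / 2.1943 = 13.3 μg/mL.

13.3 μg/mL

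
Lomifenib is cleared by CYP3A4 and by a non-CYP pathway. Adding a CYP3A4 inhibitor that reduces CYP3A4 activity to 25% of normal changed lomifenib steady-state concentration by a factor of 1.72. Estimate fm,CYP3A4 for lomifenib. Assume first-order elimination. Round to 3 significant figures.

0.558

CL'/CL = 1 / 1.72 = 0.5814
0.25·fm + (1 − fm) = 0.5814
fm = (0.5814 − 1) / (0.25 − 1) = 0.558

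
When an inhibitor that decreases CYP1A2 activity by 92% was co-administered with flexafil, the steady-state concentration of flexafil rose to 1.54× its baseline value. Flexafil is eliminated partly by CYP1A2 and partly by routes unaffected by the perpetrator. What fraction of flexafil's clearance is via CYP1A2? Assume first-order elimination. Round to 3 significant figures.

CL'/CL = 1 / 1.54 = 0.6494
0.08·fm + (1 − fm) = 0.6494
fm = (0.6494 − 1) / (0.08 − 1) = 0.381

0.381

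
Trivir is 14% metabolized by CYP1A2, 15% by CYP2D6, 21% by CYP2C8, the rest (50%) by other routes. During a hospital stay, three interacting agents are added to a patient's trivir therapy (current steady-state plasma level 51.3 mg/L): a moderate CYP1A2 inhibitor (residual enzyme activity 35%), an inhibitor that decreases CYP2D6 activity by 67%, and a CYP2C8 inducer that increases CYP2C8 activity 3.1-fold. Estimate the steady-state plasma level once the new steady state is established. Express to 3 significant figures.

41.1 mg/L

The CYP1A2 pathway (14% of clearance) drops to 0.35× activity: 0.14 × 0.35 = 0.049.
The CYP2D6 pathway (15% of clearance) falls to 0.33× activity: 0.15 × 0.33 = 0.0495.
The CYP2C8 pathway (21% of clearance) increases to 3.1× activity: 0.21 × 3.1 = 0.651.
Non-CYP routes (50%) are unchanged.
New clearance relative to baseline: 0.049 + 0.0495 + 0.651 + 0.5 = 1.2495.
Steady-state plasma level ∝ 1/CL: new value = 51.3 / 1.2495 = 41.1 mg/L.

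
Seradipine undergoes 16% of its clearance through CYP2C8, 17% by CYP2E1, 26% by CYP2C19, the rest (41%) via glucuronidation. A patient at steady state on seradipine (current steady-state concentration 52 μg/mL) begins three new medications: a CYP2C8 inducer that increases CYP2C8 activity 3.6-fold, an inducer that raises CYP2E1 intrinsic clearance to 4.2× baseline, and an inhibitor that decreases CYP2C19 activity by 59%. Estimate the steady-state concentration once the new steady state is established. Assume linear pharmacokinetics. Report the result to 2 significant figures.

29 μg/mL

CYP2C8: 0.16 × 3.6 = 0.576
CYP2E1: 0.17 × 4.2 = 0.714
CYP2C19: 0.26 × 0.41 = 0.1066
Other: 0.41 (unchanged)
New clearance relative to baseline: 0.576 + 0.714 + 0.1066 + 0.41 = 1.8066.
New steady-state concentration = 52 / 1.8066 = 29 μg/mL (concentration scales inversely with clearance).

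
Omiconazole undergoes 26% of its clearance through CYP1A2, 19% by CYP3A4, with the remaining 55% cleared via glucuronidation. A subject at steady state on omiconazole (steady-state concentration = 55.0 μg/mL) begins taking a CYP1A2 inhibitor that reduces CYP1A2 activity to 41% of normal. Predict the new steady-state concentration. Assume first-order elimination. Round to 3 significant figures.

The CYP1A2 pathway (26% of clearance) drops to 0.41× activity: 0.26 × 0.41 = 0.1066.
CYP3A4 (19%) and the residual 55% are unaffected.
Relative clearance = 0.1066 + 0.19 + 0.55 = 0.8466.
With dosing unchanged, steady-state concentration scales as 1/CL: 55.0 / 0.8466 = 65.0 μg/mL.

65.0 μg/mL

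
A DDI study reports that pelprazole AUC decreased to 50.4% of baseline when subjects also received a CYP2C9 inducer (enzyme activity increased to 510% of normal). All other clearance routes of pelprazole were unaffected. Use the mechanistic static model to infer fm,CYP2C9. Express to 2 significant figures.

Let fm be the CYP2C9 fraction. New clearance relative to baseline = fm × 5.1 + (1 − fm).
AUC ratio = 1 / (new CL fraction), so new CL fraction = 1 / 0.504 = 1.984.
fm × 5.1 + 1 − fm = 1.984  ⇒  fm × (5.1 − 1) = 0.9841  ⇒  fm = 0.24.

0.24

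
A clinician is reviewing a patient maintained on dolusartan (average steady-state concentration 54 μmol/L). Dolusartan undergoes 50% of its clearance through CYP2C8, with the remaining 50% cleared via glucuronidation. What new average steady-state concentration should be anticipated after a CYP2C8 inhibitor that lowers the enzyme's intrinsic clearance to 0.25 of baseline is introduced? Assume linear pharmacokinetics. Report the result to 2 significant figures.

86 μmol/L

CYP2C8: 0.5 × 0.25 = 0.125
Other: 0.5 (unchanged)
CL_new/CL_old = 0.125 + 0.5 = 0.625.
Average steady-state concentration ∝ 1/CL, so new value = 54 / 0.625 = 86 μmol/L.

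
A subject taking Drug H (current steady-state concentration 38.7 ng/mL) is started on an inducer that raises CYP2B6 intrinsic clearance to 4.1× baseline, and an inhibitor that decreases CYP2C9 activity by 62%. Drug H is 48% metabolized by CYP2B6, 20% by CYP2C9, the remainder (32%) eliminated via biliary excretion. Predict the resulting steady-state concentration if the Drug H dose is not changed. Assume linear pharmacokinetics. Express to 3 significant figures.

16.4 ng/mL

CYP2B6: 0.48 × 4.1 = 1.968
CYP2C9: 0.2 × 0.38 = 0.076
Other: 0.32 (unchanged)
New clearance relative to baseline: 1.968 + 0.076 + 0.32 = 2.364.
Steady-state concentration ∝ 1/CL: new value = 38.7 / 2.364 = 16.4 ng/mL.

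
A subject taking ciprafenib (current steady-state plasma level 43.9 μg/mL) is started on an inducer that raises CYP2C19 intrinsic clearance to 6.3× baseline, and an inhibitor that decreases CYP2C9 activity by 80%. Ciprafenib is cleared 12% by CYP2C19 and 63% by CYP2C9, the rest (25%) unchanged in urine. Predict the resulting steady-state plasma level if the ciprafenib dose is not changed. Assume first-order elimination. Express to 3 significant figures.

The CYP2C19 pathway (12% of clearance) rises to 6.3× activity: 0.12 × 6.3 = 0.756.
The CYP2C9 pathway (63% of clearance) drops to 0.2× activity: 0.63 × 0.2 = 0.126.
The remaining 25% of clearance is unaffected.
CL_new/CL_old = 0.756 + 0.126 + 0.25 = 1.132.
New steady-state plasma level = 43.9 / 1.132 = 38.8 μg/mL (concentration scales inversely with clearance).

38.8 μg/mL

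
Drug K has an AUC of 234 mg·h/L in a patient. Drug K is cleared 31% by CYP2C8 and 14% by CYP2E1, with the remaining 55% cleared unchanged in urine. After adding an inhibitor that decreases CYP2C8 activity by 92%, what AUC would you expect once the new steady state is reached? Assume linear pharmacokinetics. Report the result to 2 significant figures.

3.3 × 10² mg·h/L

The CYP2C8 pathway (31% of clearance) falls to 0.08× activity: 0.31 × 0.08 = 0.0248.
CYP2E1 (14%) and the residual 55% are unaffected.
CL_new/CL_old = 0.0248 + 0.14 + 0.55 = 0.7148.
AUC ∝ 1/CL, so new value = 234 / 0.7148 = 3.3 × 10² mg·h/L.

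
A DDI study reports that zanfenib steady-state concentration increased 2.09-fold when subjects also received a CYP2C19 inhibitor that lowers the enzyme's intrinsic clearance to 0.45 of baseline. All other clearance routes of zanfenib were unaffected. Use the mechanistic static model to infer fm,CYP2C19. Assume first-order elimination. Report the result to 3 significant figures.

Call the CYP2C19 fraction fm. After the interaction, CL_new/CL_old = fm × 0.45 + (1 − fm).
Steady-state concentration ratio = 1 / (new CL fraction), so new CL fraction = 1 / 2.09 = 0.4785.
fm × 0.45 + 1 − fm = 0.4785  ⇒  fm × (0.45 − 1) = −0.5215  ⇒  fm = 0.948.

0.948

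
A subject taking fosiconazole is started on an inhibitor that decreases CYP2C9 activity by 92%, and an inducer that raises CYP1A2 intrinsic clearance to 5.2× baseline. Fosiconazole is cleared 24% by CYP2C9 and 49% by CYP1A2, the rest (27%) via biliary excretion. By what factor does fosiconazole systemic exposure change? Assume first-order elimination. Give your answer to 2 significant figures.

0.35

The CYP2C9 pathway (24% of clearance) drops to 0.08× activity: 0.24 × 0.08 = 0.0192.
The CYP1A2 pathway (49% of clearance) increases to 5.2× activity: 0.49 × 5.2 = 2.548.
Non-CYP routes (27%) are unchanged.
CL_new/CL_old = 0.0192 + 2.548 + 0.27 = 2.8372.
Systemic exposure ∝ 1/CL: fold-change = 1 / 2.8372 = 0.35.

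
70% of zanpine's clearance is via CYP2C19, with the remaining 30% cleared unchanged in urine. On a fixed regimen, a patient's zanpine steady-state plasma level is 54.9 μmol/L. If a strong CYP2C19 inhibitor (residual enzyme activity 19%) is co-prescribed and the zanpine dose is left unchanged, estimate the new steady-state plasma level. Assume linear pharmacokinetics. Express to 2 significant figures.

The CYP2C19 pathway (70% of clearance) is reduced to 0.19× activity: 0.7 × 0.19 = 0.133.
Non-CYP routes (30%) are unchanged.
New clearance relative to baseline: 0.133 + 0.3 = 0.433.
New steady-state plasma level = baseline ÷ relative clearance = 54.9 / 0.433 = 1.3 × 10² μmol/L.

1.3 × 10² μmol/L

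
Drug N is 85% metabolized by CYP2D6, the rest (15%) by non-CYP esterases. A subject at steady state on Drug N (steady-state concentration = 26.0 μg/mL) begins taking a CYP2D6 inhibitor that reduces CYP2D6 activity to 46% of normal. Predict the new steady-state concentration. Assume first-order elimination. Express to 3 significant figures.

48.1 μg/mL

The CYP2D6 pathway (85% of clearance) is reduced to 0.46× activity: 0.85 × 0.46 = 0.391.
Non-CYP routes (15%) are unchanged.
CL_new/CL_old = 0.391 + 0.15 = 0.541.
With dosing unchanged, steady-state concentration scales as 1/CL: 26.0 / 0.541 = 48.1 μg/mL.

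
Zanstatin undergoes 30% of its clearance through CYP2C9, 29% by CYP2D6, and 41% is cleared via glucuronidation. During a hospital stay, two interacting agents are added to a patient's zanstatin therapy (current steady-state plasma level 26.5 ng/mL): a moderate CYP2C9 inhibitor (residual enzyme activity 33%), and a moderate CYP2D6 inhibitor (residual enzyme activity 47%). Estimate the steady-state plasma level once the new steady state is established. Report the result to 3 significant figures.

41.1 ng/mL

CYP2C9: 0.3 × 0.33 = 0.099
CYP2D6: 0.29 × 0.47 = 0.1363
Other: 0.41 (unchanged)
Relative clearance = 0.099 + 0.1363 + 0.41 = 0.6453.
Steady-state plasma level ∝ 1/CL: new value = 26.5 / 0.6453 = 41.1 ng/mL.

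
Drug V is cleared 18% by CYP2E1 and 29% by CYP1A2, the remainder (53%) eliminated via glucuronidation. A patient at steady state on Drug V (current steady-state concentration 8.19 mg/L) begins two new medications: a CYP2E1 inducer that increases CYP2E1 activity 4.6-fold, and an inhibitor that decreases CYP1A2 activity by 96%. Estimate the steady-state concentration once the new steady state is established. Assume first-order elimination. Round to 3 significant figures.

The CYP2E1 pathway (18% of clearance) rises to 4.6× activity: 0.18 × 4.6 = 0.828.
The CYP1A2 pathway (29% of clearance) falls to 0.04× activity: 0.29 × 0.04 = 0.0116.
The remaining 53% of clearance is unaffected.
CL_new/CL_old = 0.828 + 0.0116 + 0.53 = 1.3696.
Dividing the baseline by the relative clearance: 8.19 / 1.3696 = 5.98 mg/L.

5.98 mg/L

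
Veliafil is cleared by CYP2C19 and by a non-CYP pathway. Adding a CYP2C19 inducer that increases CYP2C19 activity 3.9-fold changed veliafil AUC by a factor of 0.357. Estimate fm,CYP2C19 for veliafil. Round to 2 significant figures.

Write x for the fraction cleared via CYP2C19. The observed AUC change means clearance rose to 1/0.357 = 2.801 of baseline.
Setting x·3.9 + (1 − x) = 2.801 and solving: x = (2.801 − 1)/(3.9 − 1) = 0.62.

0.62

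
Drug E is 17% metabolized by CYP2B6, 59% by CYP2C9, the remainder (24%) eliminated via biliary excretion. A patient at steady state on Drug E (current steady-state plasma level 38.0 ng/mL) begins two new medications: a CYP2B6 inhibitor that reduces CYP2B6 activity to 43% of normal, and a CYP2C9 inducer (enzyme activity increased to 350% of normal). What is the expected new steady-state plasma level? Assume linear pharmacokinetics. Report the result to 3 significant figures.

16.0 ng/mL

CYP2B6: 0.17 × 0.43 = 0.0731
CYP2C9: 0.59 × 3.5 = 2.065
Other: 0.24 (unchanged)
New clearance relative to baseline: 0.0731 + 2.065 + 0.24 = 2.3781.
Steady-state plasma level ∝ 1/CL: new value = 38.0 / 2.3781 = 16.0 ng/mL.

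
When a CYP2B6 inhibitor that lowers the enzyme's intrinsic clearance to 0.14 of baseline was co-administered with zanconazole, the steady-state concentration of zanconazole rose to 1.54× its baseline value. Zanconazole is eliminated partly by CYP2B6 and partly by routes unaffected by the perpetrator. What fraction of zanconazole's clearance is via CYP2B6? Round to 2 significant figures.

0.41

Let x = fm,CYP2B6. Because steady-state concentration ∝ 1/CL, relative clearance fell to 1/1.54 = 0.6494.
Setting x·0.14 + (1 − x) = 0.6494 and solving: x = (0.6494 − 1)/(0.14 − 1) = 0.41.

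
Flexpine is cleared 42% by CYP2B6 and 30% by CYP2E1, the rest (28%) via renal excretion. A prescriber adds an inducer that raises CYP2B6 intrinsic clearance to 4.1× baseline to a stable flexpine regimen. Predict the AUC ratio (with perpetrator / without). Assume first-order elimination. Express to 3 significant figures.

0.434

CYP2B6: 0.42 × 4.1 = 1.722
CYP2E1: 0.3 (unchanged)
Other: 0.28 (unchanged)
CL_new/CL_old = 1.722 + 0.3 + 0.28 = 2.302.
AUC is inversely proportional to clearance, so the fold-change is 1 / 2.302 = 0.434.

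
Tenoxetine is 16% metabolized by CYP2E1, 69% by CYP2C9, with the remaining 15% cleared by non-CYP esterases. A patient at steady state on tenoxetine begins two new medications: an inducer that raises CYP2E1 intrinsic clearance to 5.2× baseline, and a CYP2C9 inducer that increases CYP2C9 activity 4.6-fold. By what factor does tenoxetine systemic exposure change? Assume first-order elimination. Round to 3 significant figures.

The CYP2E1 pathway (16% of clearance) is boosted to 5.2× activity: 0.16 × 5.2 = 0.832.
The CYP2C9 pathway (69% of clearance) increases to 4.6× activity: 0.69 × 4.6 = 3.174.
Non-CYP routes (15%) are unchanged.
Relative clearance = 0.832 + 3.174 + 0.15 = 4.156.
Net systemic exposure ratio = 1 / 4.156 = 0.241.

0.241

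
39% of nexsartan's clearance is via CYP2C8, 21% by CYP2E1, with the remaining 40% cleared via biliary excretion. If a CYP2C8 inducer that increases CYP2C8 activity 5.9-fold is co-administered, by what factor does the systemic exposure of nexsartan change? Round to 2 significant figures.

The CYP2C8 pathway (39% of clearance) rises to 5.9× activity: 0.39 × 5.9 = 2.301.
CYP2E1 (21%) and the residual 40% are unaffected.
Relative clearance = 2.301 + 0.21 + 0.4 = 2.911.
Since systemic exposure ∝ 1/CL, the ratio is 1 / 2.911 = 0.34.

0.34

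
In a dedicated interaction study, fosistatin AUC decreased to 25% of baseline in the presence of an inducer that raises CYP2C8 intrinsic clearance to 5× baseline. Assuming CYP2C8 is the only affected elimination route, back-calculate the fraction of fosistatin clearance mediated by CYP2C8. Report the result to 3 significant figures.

0.750

Let x = fm,CYP2C8. Because AUC ∝ 1/CL, relative clearance rose to 1/0.250 = 4.
Only the CYP2C8 route changed, so 4 = x·5 + (1 − x), giving x = 0.750.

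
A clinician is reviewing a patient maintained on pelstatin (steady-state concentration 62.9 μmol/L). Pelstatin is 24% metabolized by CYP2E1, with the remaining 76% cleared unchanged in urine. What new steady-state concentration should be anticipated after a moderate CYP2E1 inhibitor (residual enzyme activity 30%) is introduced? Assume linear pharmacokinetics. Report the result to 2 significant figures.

76 μmol/L

The CYP2E1 pathway (24% of clearance) drops to 0.3× activity: 0.24 × 0.3 = 0.072.
Non-CYP routes (76%) are unchanged.
New clearance relative to baseline: 0.072 + 0.76 = 0.832.
With dosing unchanged, steady-state concentration scales as 1/CL: 62.9 / 0.832 = 76 μmol/L.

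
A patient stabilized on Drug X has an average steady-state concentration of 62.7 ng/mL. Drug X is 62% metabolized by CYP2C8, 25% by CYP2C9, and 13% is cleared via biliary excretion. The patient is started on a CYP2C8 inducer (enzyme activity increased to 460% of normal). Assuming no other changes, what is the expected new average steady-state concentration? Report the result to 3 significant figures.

CYP2C8: 0.62 × 4.6 = 2.852
CYP2C9: 0.25 (unchanged)
Other: 0.13 (unchanged)
Relative clearance = 2.852 + 0.25 + 0.13 = 3.232.
With dosing unchanged, average steady-state concentration scales as 1/CL: 62.7 / 3.232 = 19.4 ng/mL.

19.4 ng/mL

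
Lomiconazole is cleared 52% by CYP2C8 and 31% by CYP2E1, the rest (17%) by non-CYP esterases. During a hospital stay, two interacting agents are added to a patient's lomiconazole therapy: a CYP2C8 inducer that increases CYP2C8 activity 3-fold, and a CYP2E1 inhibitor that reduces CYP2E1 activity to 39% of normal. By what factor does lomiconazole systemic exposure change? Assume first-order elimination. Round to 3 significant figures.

The CYP2C8 pathway (52% of clearance) is boosted to 3× activity: 0.52 × 3 = 1.56.
The CYP2E1 pathway (31% of clearance) falls to 0.39× activity: 0.31 × 0.39 = 0.1209.
Non-CYP routes (17%) are unchanged.
CL_new/CL_old = 1.56 + 0.1209 + 0.17 = 1.8509.
Because systemic exposure varies inversely with clearance, the combined effect is 1 / 1.8509 = 0.540.

0.540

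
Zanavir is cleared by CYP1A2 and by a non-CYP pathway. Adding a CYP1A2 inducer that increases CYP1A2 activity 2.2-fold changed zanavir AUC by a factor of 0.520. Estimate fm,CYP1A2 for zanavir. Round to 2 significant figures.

Call the CYP1A2 fraction fm. After the interaction, CL_new/CL_old = fm × 2.2 + (1 − fm).
AUC ratio = 1 / (new CL fraction), so new CL fraction = 1 / 0.520 = 1.923.
fm × 2.2 + 1 − fm = 1.923  ⇒  fm × (2.2 − 1) = 0.9231  ⇒  fm = 0.77.

0.77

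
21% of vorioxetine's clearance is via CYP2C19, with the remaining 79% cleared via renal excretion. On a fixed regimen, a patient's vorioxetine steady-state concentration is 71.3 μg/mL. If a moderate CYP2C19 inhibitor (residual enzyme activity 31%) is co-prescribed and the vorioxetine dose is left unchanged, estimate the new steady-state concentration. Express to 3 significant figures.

CYP2C19: 0.21 × 0.31 = 0.0651
Other: 0.79 (unchanged)
CL_new/CL_old = 0.0651 + 0.79 = 0.8551.
With dosing unchanged, steady-state concentration scales as 1/CL: 71.3 / 0.8551 = 83.4 μg/mL.

83.4 μg/mL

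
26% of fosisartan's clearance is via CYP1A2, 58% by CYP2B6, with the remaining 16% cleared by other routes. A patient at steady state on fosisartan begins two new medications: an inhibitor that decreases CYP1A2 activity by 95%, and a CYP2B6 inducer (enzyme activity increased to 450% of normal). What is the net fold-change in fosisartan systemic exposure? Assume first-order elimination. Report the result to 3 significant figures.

0.359

CYP1A2: 0.26 × 0.05 = 0.013
CYP2B6: 0.58 × 4.5 = 2.61
Other: 0.16 (unchanged)
New clearance relative to baseline: 0.013 + 2.61 + 0.16 = 2.783.
Systemic exposure ∝ 1/CL: fold-change = 1 / 2.783 = 0.359.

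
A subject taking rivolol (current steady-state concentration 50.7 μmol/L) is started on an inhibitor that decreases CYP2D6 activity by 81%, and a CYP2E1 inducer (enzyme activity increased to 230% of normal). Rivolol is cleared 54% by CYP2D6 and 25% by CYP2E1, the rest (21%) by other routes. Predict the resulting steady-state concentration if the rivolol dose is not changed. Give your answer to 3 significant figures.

CYP2D6: 0.54 × 0.19 = 0.1026
CYP2E1: 0.25 × 2.3 = 0.575
Other: 0.21 (unchanged)
CL_new/CL_old = 0.1026 + 0.575 + 0.21 = 0.8876.
Dividing the baseline by the relative clearance: 50.7 / 0.8876 = 57.1 μmol/L.

57.1 μmol/L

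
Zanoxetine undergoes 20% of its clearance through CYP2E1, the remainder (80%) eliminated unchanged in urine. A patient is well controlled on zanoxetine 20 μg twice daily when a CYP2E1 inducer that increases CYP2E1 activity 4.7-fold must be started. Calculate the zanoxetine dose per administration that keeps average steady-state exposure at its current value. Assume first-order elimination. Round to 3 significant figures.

CYP2E1: 0.2 × 4.7 = 0.94
Other: 0.8 (unchanged)
Relative clearance = 0.94 + 0.8 = 1.74.
To maintain the same steady-state level, dose must scale with clearance: new dose = 20 × 1.74 = 34.8 μg.

34.8 μg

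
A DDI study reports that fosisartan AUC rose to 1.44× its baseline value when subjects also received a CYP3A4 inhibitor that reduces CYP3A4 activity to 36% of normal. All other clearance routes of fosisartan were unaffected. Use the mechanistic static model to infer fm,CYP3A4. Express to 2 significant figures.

0.48

Let x = fm,CYP3A4. Because AUC ∝ 1/CL, relative clearance fell to 1/1.44 = 0.6944.
Only the CYP3A4 route changed, so 0.6944 = x·0.36 + (1 − x), giving x = 0.48.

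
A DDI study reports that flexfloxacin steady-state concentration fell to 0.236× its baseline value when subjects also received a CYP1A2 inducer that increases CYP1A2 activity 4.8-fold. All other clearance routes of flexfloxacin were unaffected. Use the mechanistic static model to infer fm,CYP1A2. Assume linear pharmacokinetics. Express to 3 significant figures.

Let fm be the CYP1A2 fraction. New clearance relative to baseline = fm × 4.8 + (1 − fm).
Steady-state concentration ratio = 1 / (new CL fraction), so new CL fraction = 1 / 0.236 = 4.237.
fm × 4.8 + 1 − fm = 4.237  ⇒  fm × (4.8 − 1) = 3.237  ⇒  fm = 0.852.

0.852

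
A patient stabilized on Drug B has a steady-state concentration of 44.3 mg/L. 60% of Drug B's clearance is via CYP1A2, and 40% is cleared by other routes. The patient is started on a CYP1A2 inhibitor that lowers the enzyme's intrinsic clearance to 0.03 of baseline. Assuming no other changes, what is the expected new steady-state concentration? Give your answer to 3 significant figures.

CYP1A2: 0.6 × 0.03 = 0.018
Other: 0.4 (unchanged)
CL_new/CL_old = 0.018 + 0.4 = 0.418.
Steady-state concentration ∝ 1/CL, so new value = 44.3 / 0.418 = 106 mg/L.

106 mg/L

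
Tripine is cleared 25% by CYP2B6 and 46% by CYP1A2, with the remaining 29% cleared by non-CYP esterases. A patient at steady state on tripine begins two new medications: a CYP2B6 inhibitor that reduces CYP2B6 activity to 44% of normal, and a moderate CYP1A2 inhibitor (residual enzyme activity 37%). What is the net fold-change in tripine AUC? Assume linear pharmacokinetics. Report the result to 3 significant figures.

1.75

The CYP2B6 pathway (25% of clearance) falls to 0.44× activity: 0.25 × 0.44 = 0.11.
The CYP1A2 pathway (46% of clearance) drops to 0.37× activity: 0.46 × 0.37 = 0.1702.
The remaining 29% of clearance is unaffected.
Relative clearance = 0.11 + 0.1702 + 0.29 = 0.5702.
AUC ∝ 1/CL: fold-change = 1 / 0.5702 = 1.75.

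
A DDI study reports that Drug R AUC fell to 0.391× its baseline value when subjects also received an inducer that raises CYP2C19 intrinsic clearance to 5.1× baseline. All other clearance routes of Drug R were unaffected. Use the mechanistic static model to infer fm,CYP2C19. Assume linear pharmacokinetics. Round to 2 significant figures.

Let fm be the CYP2C19 fraction. New clearance relative to baseline = fm × 5.1 + (1 − fm).
AUC ratio = 1 / (new CL fraction), so new CL fraction = 1 / 0.391 = 2.558.
fm × 5.1 + 1 − fm = 2.558  ⇒  fm × (5.1 − 1) = 1.558  ⇒  fm = 0.38.

0.38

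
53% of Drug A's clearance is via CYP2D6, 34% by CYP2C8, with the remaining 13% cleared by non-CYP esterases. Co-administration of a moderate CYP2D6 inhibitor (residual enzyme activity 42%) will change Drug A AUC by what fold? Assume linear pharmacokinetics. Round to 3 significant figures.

The CYP2D6 pathway (53% of clearance) falls to 0.42× activity: 0.53 × 0.42 = 0.2226.
CYP2C8 (34%) and the residual 13% are unaffected.
CL_new/CL_old = 0.2226 + 0.34 + 0.13 = 0.6926.
AUC ratio = CL_old/CL_new = 1 / 0.6926 = 1.44.

1.44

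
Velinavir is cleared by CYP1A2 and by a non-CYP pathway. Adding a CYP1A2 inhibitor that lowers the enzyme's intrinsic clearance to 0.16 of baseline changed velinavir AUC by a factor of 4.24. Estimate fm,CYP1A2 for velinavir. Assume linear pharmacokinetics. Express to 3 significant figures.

Write x for the fraction cleared via CYP1A2. The observed AUC change means clearance fell to 1/4.24 = 0.2358 of baseline.
Setting x·0.16 + (1 − x) = 0.2358 and solving: x = (0.2358 − 1)/(0.16 − 1) = 0.910.

0.910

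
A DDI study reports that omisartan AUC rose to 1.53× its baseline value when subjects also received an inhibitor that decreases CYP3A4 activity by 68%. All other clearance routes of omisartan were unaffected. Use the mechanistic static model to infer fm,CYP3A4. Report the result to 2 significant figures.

Call the CYP3A4 fraction fm. After the interaction, CL_new/CL_old = fm × 0.32 + (1 − fm).
AUC ratio = 1 / (new CL fraction), so new CL fraction = 1 / 1.53 = 0.6536.
fm × 0.32 + 1 − fm = 0.6536  ⇒  fm × (0.32 − 1) = −0.3464  ⇒  fm = 0.51.

0.51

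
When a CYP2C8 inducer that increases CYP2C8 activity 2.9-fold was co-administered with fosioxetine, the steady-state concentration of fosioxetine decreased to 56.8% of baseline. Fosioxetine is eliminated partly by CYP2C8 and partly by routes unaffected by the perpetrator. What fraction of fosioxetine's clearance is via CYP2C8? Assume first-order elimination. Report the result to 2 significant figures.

0.40

Call the CYP2C8 fraction fm. After the interaction, CL_new/CL_old = fm × 2.9 + (1 − fm).
Steady-state concentration ratio = 1 / (new CL fraction), so new CL fraction = 1 / 0.568 = 1.761.
fm × 2.9 + 1 − fm = 1.761  ⇒  fm × (2.9 − 1) = 0.7606  ⇒  fm = 0.40.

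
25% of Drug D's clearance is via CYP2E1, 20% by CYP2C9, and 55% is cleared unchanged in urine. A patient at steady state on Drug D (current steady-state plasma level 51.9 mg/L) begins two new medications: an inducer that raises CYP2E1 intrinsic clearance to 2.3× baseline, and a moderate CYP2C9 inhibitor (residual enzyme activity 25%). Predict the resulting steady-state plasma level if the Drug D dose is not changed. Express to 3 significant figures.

44.2 mg/L

The CYP2E1 pathway (25% of clearance) is boosted to 2.3× activity: 0.25 × 2.3 = 0.575.
The CYP2C9 pathway (20% of clearance) falls to 0.25× activity: 0.2 × 0.25 = 0.05.
Non-CYP routes (55%) are unchanged.
CL_new/CL_old = 0.575 + 0.05 + 0.55 = 1.175.
Dividing the baseline by the relative clearance: 51.9 / 1.175 = 44.2 mg/L.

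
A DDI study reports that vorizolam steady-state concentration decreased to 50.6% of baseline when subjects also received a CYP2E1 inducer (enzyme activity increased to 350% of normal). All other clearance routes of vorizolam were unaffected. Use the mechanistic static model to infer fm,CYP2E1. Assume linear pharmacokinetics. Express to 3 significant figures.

Let fm be the CYP2E1 fraction. New clearance relative to baseline = fm × 3.5 + (1 − fm).
Steady-state concentration ratio = 1 / (new CL fraction), so new CL fraction = 1 / 0.506 = 1.976.
fm × 3.5 + 1 − fm = 1.976  ⇒  fm × (3.5 − 1) = 0.9763  ⇒  fm = 0.391.

0.391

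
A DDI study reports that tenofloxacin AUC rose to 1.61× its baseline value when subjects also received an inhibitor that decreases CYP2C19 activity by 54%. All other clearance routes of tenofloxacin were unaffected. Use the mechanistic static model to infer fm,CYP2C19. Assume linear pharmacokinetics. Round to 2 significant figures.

0.70

CL'/CL = 1 / 1.61 = 0.6211
0.46·fm + (1 − fm) = 0.6211
fm = (0.6211 − 1) / (0.46 − 1) = 0.70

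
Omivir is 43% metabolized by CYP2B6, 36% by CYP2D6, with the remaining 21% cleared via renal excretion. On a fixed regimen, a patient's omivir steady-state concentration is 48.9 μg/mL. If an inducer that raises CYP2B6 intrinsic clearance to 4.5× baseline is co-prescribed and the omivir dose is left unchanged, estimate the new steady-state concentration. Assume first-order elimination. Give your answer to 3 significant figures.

19.5 μg/mL

The CYP2B6 pathway (43% of clearance) increases to 4.5× activity: 0.43 × 4.5 = 1.935.
CYP2D6 (36%) and the residual 21% are unaffected.
New clearance relative to baseline: 1.935 + 0.36 + 0.21 = 2.505.
New steady-state concentration = baseline ÷ relative clearance = 48.9 / 2.505 = 19.5 μg/mL.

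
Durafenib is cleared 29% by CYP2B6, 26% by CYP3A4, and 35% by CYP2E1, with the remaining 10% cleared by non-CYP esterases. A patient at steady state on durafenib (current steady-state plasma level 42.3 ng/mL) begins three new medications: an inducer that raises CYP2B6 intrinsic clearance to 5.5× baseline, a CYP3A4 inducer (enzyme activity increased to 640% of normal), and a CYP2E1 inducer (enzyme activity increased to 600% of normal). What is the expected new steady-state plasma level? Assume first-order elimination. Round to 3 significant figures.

7.75 ng/mL

The CYP2B6 pathway (29% of clearance) is boosted to 5.5× activity: 0.29 × 5.5 = 1.595.
The CYP3A4 pathway (26% of clearance) increases to 6.4× activity: 0.26 × 6.4 = 1.664.
The CYP2E1 pathway (35% of clearance) increases to 6× activity: 0.35 × 6 = 2.1.
The remaining 10% of clearance is unaffected.
CL_new/CL_old = 1.595 + 1.664 + 2.1 + 0.1 = 5.459.
New steady-state plasma level = 42.3 / 5.459 = 7.75 ng/mL (concentration scales inversely with clearance).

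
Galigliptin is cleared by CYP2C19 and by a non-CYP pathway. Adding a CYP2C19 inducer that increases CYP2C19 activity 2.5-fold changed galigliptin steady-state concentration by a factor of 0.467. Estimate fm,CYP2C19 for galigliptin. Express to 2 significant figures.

0.76

CL'/CL = 1 / 0.467 = 2.141
2.5·fm + (1 − fm) = 2.141
fm = (2.141 − 1) / (2.5 − 1) = 0.76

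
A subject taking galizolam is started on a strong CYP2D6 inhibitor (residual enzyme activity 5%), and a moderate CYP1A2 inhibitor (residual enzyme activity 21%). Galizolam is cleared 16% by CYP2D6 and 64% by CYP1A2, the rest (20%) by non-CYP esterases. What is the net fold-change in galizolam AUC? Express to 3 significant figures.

2.92

The CYP2D6 pathway (16% of clearance) falls to 0.05× activity: 0.16 × 0.05 = 0.008.
The CYP1A2 pathway (64% of clearance) drops to 0.21× activity: 0.64 × 0.21 = 0.1344.
Non-CYP routes (20%) are unchanged.
CL_new/CL_old = 0.008 + 0.1344 + 0.2 = 0.3424.
Net AUC ratio = 1 / 0.3424 = 2.92.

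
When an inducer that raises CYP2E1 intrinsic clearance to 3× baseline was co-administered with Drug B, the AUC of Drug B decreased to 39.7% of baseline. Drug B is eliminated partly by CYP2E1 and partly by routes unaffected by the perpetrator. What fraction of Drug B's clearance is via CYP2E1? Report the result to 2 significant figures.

0.76

CL'/CL = 1 / 0.397 = 2.519
3·fm + (1 − fm) = 2.519
fm = (2.519 − 1) / (3 − 1) = 0.76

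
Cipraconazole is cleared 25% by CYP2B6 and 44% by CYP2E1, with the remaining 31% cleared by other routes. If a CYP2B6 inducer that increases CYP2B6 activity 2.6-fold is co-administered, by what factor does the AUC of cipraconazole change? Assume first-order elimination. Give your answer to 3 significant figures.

CYP2B6: 0.25 × 2.6 = 0.65
CYP2E1: 0.44 (unchanged)
Other: 0.31 (unchanged)
CL_new/CL_old = 0.65 + 0.44 + 0.31 = 1.4.
Since AUC ∝ 1/CL, the ratio is 1 / 1.4 = 0.714.

0.714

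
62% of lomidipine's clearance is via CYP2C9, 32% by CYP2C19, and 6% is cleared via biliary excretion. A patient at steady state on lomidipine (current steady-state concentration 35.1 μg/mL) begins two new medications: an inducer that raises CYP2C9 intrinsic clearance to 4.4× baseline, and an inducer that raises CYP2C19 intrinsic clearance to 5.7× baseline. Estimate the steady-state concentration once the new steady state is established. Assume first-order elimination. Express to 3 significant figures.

7.61 μg/mL

The CYP2C9 pathway (62% of clearance) is boosted to 4.4× activity: 0.62 × 4.4 = 2.728.
The CYP2C19 pathway (32% of clearance) rises to 5.7× activity: 0.32 × 5.7 = 1.824.
The remaining 6% of clearance is unaffected.
New clearance relative to baseline: 2.728 + 1.824 + 0.06 = 4.612.
Dividing the baseline by the relative clearance: 35.1 / 4.612 = 7.61 μg/mL.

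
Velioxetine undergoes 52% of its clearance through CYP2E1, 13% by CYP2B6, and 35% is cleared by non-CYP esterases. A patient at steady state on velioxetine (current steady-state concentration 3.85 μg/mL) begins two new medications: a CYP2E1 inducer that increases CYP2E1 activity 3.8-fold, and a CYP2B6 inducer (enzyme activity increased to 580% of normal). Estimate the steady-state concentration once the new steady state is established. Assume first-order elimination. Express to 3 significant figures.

The CYP2E1 pathway (52% of clearance) is boosted to 3.8× activity: 0.52 × 3.8 = 1.976.
The CYP2B6 pathway (13% of clearance) rises to 5.8× activity: 0.13 × 5.8 = 0.754.
Non-CYP routes (35%) are unchanged.
Relative clearance = 1.976 + 0.754 + 0.35 = 3.08.
New steady-state concentration = 3.85 / 3.08 = 1.25 μg/mL (concentration scales inversely with clearance).

1.25 μg/mL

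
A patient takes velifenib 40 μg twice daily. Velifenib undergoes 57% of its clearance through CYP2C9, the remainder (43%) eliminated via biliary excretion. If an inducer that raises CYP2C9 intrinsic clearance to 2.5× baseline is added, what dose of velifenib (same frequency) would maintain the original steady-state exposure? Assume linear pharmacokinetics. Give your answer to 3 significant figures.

CYP2C9: 0.57 × 2.5 = 1.425
Other: 0.43 (unchanged)
New clearance relative to baseline: 1.425 + 0.43 = 1.855.
Css,avg = (dose rate)/CL, so holding Css fixed requires dose ∝ CL: 40 × 1.855 = 74.2 μg.

74.2 μg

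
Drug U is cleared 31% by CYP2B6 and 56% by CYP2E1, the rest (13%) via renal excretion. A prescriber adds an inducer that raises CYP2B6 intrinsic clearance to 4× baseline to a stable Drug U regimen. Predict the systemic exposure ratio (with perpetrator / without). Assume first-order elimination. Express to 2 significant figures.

0.52

CYP2B6: 0.31 × 4 = 1.24
CYP2E1: 0.56 (unchanged)
Other: 0.13 (unchanged)
New clearance relative to baseline: 1.24 + 0.56 + 0.13 = 1.93.
Systemic exposure is inversely proportional to clearance, so the fold-change is 1 / 1.93 = 0.52.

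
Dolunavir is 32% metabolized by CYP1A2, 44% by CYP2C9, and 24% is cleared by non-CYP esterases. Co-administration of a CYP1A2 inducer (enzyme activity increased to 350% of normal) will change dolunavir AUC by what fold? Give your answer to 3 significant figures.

0.556

The CYP1A2 pathway (32% of clearance) rises to 3.5× activity: 0.32 × 3.5 = 1.12.
CYP2C9 (44%) and the residual 24% are unaffected.
New clearance relative to baseline: 1.12 + 0.44 + 0.24 = 1.8.
Since AUC ∝ 1/CL, the ratio is 1 / 1.8 = 0.556.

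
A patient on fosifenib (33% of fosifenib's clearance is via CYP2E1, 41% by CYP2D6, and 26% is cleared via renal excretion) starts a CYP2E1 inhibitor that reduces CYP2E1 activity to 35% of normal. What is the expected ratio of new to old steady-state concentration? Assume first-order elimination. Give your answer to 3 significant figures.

1.27

CYP2E1: 0.33 × 0.35 = 0.1155
CYP2D6: 0.41 (unchanged)
Other: 0.26 (unchanged)
Relative clearance = 0.1155 + 0.41 + 0.26 = 0.7855.
Steady-state concentration ratio = CL_old/CL_new = 1 / 0.7855 = 1.27.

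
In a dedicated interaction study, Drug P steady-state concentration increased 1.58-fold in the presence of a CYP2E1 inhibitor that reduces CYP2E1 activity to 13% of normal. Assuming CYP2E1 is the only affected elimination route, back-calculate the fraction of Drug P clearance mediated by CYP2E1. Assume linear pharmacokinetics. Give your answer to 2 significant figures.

0.42

Let fm be the CYP2E1 fraction. New clearance relative to baseline = fm × 0.13 + (1 − fm).
Steady-state concentration ratio = 1 / (new CL fraction), so new CL fraction = 1 / 1.58 = 0.6329.
fm × 0.13 + 1 − fm = 0.6329  ⇒  fm × (0.13 − 1) = −0.3671  ⇒  fm = 0.42.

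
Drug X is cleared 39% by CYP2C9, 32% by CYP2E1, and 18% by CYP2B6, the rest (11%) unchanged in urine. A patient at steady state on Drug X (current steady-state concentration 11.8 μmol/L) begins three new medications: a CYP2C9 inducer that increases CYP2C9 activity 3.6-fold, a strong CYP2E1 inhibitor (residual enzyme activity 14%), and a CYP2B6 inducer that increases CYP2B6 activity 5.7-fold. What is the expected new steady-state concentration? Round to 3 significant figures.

The CYP2C9 pathway (39% of clearance) increases to 3.6× activity: 0.39 × 3.6 = 1.404.
The CYP2E1 pathway (32% of clearance) is reduced to 0.14× activity: 0.32 × 0.14 = 0.0448.
The CYP2B6 pathway (18% of clearance) rises to 5.7× activity: 0.18 × 5.7 = 1.026.
The remaining 11% of clearance is unaffected.
CL_new/CL_old = 1.404 + 0.0448 + 1.026 + 0.11 = 2.5848.
Dividing the baseline by the relative clearance: 11.8 / 2.5848 = 4.57 μmol/L.

4.57 μmol/L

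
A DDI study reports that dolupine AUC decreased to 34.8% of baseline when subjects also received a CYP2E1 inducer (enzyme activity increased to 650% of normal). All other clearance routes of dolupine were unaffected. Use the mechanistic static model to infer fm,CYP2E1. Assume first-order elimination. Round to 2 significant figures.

CL'/CL = 1 / 0.348 = 2.874
6.5·fm + (1 − fm) = 2.874
fm = (2.874 − 1) / (6.5 − 1) = 0.34

0.34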